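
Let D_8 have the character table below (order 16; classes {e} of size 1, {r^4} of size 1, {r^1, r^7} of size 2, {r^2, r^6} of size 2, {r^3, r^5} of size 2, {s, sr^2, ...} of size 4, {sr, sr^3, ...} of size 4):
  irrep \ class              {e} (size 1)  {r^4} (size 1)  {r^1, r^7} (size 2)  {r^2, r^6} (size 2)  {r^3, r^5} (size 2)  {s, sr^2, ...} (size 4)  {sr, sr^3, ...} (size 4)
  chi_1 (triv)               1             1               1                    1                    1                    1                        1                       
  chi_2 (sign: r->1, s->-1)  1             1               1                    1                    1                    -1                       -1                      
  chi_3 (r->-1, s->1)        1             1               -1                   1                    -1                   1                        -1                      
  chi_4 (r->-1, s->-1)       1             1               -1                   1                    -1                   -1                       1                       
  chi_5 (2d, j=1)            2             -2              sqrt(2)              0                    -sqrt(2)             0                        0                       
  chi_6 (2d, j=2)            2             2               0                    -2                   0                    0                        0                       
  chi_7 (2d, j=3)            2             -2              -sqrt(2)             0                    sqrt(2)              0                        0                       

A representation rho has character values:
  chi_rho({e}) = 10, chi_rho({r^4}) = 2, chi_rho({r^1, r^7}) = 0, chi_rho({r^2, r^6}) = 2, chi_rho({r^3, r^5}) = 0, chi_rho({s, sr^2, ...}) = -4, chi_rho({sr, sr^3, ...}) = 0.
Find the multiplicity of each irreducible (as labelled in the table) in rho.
Multiplicities: chi_1: 0, chi_2: 2, chi_3: 0, chi_4: 2, chi_5: 1, chi_6: 1, chi_7: 1.

Explanation: Use <chi_rho, chi> = (1/|G|) sum_C |C| * chi_rho(C) * conj(chi(C)) with |G| = 16 for each irreducible chi in the table:
  <chi_rho, chi_1> = (1/16)[1*(10)*conj(1) + 1*(2)*conj(1) + 2*(0)*conj(1) + 2*(2)*conj(1) + 2*(0)*conj(1) + 4*(-4)*conj(1) + 4*(0)*conj(1)]
      = (1/16)[(10) + (2) + (0) + (4) + (0) + (-16) + (0)] = 0/16 = 0
  <chi_rho, chi_2> = (1/16)[1*(10)*conj(1) + 1*(2)*conj(1) + 2*(0)*conj(1) + 2*(2)*conj(1) + 2*(0)*conj(1) + 4*(-4)*conj(-1) + 4*(0)*conj(-1)]
      = (1/16)[(10) + (2) + (0) + (4) + (0) + (16) + (0)] = 32/16 = 2
  <chi_rho, chi_3> = (1/16)[1*(10)*conj(1) + 1*(2)*conj(1) + 2*(0)*conj(-1) + 2*(2)*conj(1) + 2*(0)*conj(-1) + 4*(-4)*conj(1) + 4*(0)*conj(-1)]
      = (1/16)[(10) + (2) + (0) + (4) + (0) + (-16) + (0)] = 0/16 = 0
  <chi_rho, chi_4> = (1/16)[1*(10)*conj(1) + 1*(2)*conj(1) + 2*(0)*conj(-1) + 2*(2)*conj(1) + 2*(0)*conj(-1) + 4*(-4)*conj(-1) + 4*(0)*conj(1)]
      = (1/16)[(10) + (2) + (0) + (4) + (0) + (16) + (0)] = 32/16 = 2
  <chi_rho, chi_5> = (1/16)[1*(10)*conj(2) + 1*(2)*conj(-2) + 2*(0)*conj(sqrt(2)) + 2*(2)*conj(0) + 2*(0)*conj(-sqrt(2)) + 4*(-4)*conj(0) + 4*(0)*conj(0)]
      = (1/16)[(20) + (-4) + (0) + (0) + (0) + (0) + (0)] = 16/16 = 1
  <chi_rho, chi_6> = (1/16)[1*(10)*conj(2) + 1*(2)*conj(2) + 2*(0)*conj(0) + 2*(2)*conj(-2) + 2*(0)*conj(0) + 4*(-4)*conj(0) + 4*(0)*conj(0)]
      = (1/16)[(20) + (4) + (0) + (-8) + (0) + (0) + (0)] = 16/16 = 1
  <chi_rho, chi_7> = (1/16)[1*(10)*conj(2) + 1*(2)*conj(-2) + 2*(0)*conj(-sqrt(2)) + 2*(2)*conj(0) + 2*(0)*conj(sqrt(2)) + 4*(-4)*conj(0) + 4*(0)*conj(0)]
      = (1/16)[(20) + (-4) + (0) + (0) + (0) + (0) + (0)] = 16/16 = 1
Dimension check: dim(rho) = sum (mult * dim) = 0*1 + 2*1 + 0*1 + 2*1 + 1*2 + 1*2 + 1*2 = 10 = chi_rho(e) = 10.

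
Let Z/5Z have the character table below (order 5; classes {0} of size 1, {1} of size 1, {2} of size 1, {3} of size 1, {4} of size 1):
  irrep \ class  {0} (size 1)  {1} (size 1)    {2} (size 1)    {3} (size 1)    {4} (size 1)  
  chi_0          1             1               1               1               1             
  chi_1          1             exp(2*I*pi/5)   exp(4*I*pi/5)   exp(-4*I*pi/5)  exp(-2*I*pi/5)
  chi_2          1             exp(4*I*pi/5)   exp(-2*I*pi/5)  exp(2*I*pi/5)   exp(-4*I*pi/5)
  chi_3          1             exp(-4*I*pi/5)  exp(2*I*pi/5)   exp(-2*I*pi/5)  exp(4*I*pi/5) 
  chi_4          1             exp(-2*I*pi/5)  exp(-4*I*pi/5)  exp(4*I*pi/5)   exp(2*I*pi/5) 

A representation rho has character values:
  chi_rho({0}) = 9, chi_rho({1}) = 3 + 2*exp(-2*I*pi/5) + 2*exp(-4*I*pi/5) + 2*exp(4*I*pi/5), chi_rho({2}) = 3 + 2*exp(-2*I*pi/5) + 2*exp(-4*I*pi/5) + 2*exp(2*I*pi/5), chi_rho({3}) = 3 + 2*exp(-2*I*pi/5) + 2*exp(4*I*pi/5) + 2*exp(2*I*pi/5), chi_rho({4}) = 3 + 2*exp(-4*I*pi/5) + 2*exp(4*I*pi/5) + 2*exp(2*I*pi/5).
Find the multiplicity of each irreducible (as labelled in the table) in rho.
Multiplicities: chi_0: 3, chi_1: 0, chi_2: 2, chi_3: 2, chi_4: 2.

Explanation: Use <chi_rho, chi> = (1/|G|) sum_C |C| * chi_rho(C) * conj(chi(C)) with |G| = 5 for each irreducible chi in the table:
  <chi_rho, chi_0> = (1/5)[1*(9)*conj(1) + 1*(3 + 2*exp(-2*I*pi/5) + 2*exp(-4*I*pi/5) + 2*exp(4*I*pi/5))*conj(1) + 1*(3 + 2*exp(-2*I*pi/5) + 2*exp(-4*I*pi/5) + 2*exp(2*I*pi/5))*conj(1) + 1*(3 + 2*exp(-2*I*pi/5) + 2*exp(4*I*pi/5) + 2*exp(2*I*pi/5))*conj(1) + 1*(3 + 2*exp(-4*I*pi/5) + 2*exp(4*I*pi/5) + 2*exp(2*I*pi/5))*conj(1)]
      = (1/5)[(9) + (3 + 2*exp(-2*I*pi/5) + 2*exp(-4*I*pi/5) + 2*exp(4*I*pi/5)) + (3 + 2*exp(-2*I*pi/5) + 2*exp(-4*I*pi/5) + 2*exp(2*I*pi/5)) + (3 + 2*exp(-2*I*pi/5) + 2*exp(4*I*pi/5) + 2*exp(2*I*pi/5)) + (3 + 2*exp(-4*I*pi/5) + 2*exp(4*I*pi/5) + 2*exp(2*I*pi/5))] = 15/5 = 3
  <chi_rho, chi_1> = (1/5)[1*(9)*conj(1) + 1*(3 + 2*exp(-2*I*pi/5) + 2*exp(-4*I*pi/5) + 2*exp(4*I*pi/5))*conj(exp(2*I*pi/5)) + 1*(3 + 2*exp(-2*I*pi/5) + 2*exp(-4*I*pi/5) + 2*exp(2*I*pi/5))*conj(exp(4*I*pi/5)) + 1*(3 + 2*exp(-2*I*pi/5) + 2*exp(4*I*pi/5) + 2*exp(2*I*pi/5))*conj(exp(-4*I*pi/5)) + 1*(3 + 2*exp(-4*I*pi/5) + 2*exp(4*I*pi/5) + 2*exp(2*I*pi/5))*conj(exp(-2*I*pi/5))]
      = (1/5)[(9) + (3*exp(-2*I*pi/5) + 2*exp(-4*I*pi/5) + 2*exp(4*I*pi/5) + 2*exp(2*I*pi/5)) + (2*exp(-2*I*pi/5) + 3*exp(-4*I*pi/5) + 2*exp(4*I*pi/5) + 2*exp(2*I*pi/5)) + (2*exp(-2*I*pi/5) + 2*exp(-4*I*pi/5) + 3*exp(4*I*pi/5) + 2*exp(2*I*pi/5)) + (2*exp(-2*I*pi/5) + 2*exp(-4*I*pi/5) + 2*exp(4*I*pi/5) + 3*exp(2*I*pi/5))] = 0/5 = 0
  <chi_rho, chi_2> = (1/5)[1*(9)*conj(1) + 1*(3 + 2*exp(-2*I*pi/5) + 2*exp(-4*I*pi/5) + 2*exp(4*I*pi/5))*conj(exp(4*I*pi/5)) + 1*(3 + 2*exp(-2*I*pi/5) + 2*exp(-4*I*pi/5) + 2*exp(2*I*pi/5))*conj(exp(-2*I*pi/5)) + 1*(3 + 2*exp(-2*I*pi/5) + 2*exp(4*I*pi/5) + 2*exp(2*I*pi/5))*conj(exp(2*I*pi/5)) + 1*(3 + 2*exp(-4*I*pi/5) + 2*exp(4*I*pi/5) + 2*exp(2*I*pi/5))*conj(exp(-4*I*pi/5))]
      = (1/5)[(9) + (2 + 3*exp(-4*I*pi/5) + 2*exp(4*I*pi/5) + 2*exp(2*I*pi/5)) + (2 + 2*exp(-2*I*pi/5) + 2*exp(4*I*pi/5) + 3*exp(2*I*pi/5)) + (2 + 3*exp(-2*I*pi/5) + 2*exp(-4*I*pi/5) + 2*exp(2*I*pi/5)) + (2 + 2*exp(-2*I*pi/5) + 2*exp(-4*I*pi/5) + 3*exp(4*I*pi/5))] = 10/5 = 2
  <chi_rho, chi_3> = (1/5)[1*(9)*conj(1) + 1*(3 + 2*exp(-2*I*pi/5) + 2*exp(-4*I*pi/5) + 2*exp(4*I*pi/5))*conj(exp(-4*I*pi/5)) + 1*(3 + 2*exp(-2*I*pi/5) + 2*exp(-4*I*pi/5) + 2*exp(2*I*pi/5))*conj(exp(2*I*pi/5)) + 1*(3 + 2*exp(-2*I*pi/5) + 2*exp(4*I*pi/5) + 2*exp(2*I*pi/5))*conj(exp(-2*I*pi/5)) + 1*(3 + 2*exp(-4*I*pi/5) + 2*exp(4*I*pi/5) + 2*exp(2*I*pi/5))*conj(exp(4*I*pi/5))]
      = (1/5)[(9) + (2 + 2*exp(-2*I*pi/5) + 3*exp(4*I*pi/5) + 2*exp(2*I*pi/5)) + (2 + 3*exp(-2*I*pi/5) + 2*exp(-4*I*pi/5) + 2*exp(4*I*pi/5)) + (2 + 2*exp(-4*I*pi/5) + 2*exp(4*I*pi/5) + 3*exp(2*I*pi/5)) + (2 + 2*exp(-2*I*pi/5) + 3*exp(-4*I*pi/5) + 2*exp(2*I*pi/5))] = 10/5 = 2
  <chi_rho, chi_4> = (1/5)[1*(9)*conj(1) + 1*(3 + 2*exp(-2*I*pi/5) + 2*exp(-4*I*pi/5) + 2*exp(4*I*pi/5))*conj(exp(-2*I*pi/5)) + 1*(3 + 2*exp(-2*I*pi/5) + 2*exp(-4*I*pi/5) + 2*exp(2*I*pi/5))*conj(exp(-4*I*pi/5)) + 1*(3 + 2*exp(-2*I*pi/5) + 2*exp(4*I*pi/5) + 2*exp(2*I*pi/5))*conj(exp(4*I*pi/5)) + 1*(3 + 2*exp(-4*I*pi/5) + 2*exp(4*I*pi/5) + 2*exp(2*I*pi/5))*conj(exp(2*I*pi/5))]
      = (1/5)[(9) + (2 + 2*exp(-2*I*pi/5) + 2*exp(-4*I*pi/5) + 3*exp(2*I*pi/5)) + (2 + 2*exp(-4*I*pi/5) + 3*exp(4*I*pi/5) + 2*exp(2*I*pi/5)) + (2 + 2*exp(-2*I*pi/5) + 3*exp(-4*I*pi/5) + 2*exp(4*I*pi/5)) + (2 + 3*exp(-2*I*pi/5) + 2*exp(4*I*pi/5) + 2*exp(2*I*pi/5))] = 10/5 = 2
(Exp terms are combined using exp(i*s)*conj(exp(i*t)) = exp(i*(s-t)), and sums of them are collapsed using the identity that for every m > 1 the m distinct m-th roots of unity sum to 0, e.g. 1 + exp(2*I*pi/3) + exp(-2*I*pi/3) = 0.)
Dimension check: dim(rho) = sum (mult * dim) = 3*1 + 0*1 + 2*1 + 2*1 + 2*1 = 9 = chi_rho(e) = 9.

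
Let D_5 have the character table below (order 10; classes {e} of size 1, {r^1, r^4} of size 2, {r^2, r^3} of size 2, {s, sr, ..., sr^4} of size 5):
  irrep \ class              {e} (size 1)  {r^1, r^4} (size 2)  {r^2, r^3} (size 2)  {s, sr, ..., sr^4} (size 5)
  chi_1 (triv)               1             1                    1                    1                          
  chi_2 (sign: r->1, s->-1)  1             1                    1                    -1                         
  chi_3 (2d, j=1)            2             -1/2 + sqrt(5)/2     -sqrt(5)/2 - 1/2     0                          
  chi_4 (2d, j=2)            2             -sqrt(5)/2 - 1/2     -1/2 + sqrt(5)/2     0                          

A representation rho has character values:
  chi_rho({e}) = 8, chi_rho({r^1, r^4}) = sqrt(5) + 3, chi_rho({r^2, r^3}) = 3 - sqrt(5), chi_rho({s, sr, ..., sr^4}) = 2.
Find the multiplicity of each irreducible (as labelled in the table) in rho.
Multiplicities: chi_1: 3, chi_2: 1, chi_3: 2, chi_4: 0.

Working: Use <chi_rho, chi> = (1/|G|) sum_C |C| * chi_rho(C) * conj(chi(C)) with |G| = 10 for each irreducible chi in the table:
  <chi_rho, chi_1> = (1/10)[1*(8)*conj(1) + 2*(sqrt(5) + 3)*conj(1) + 2*(3 - sqrt(5))*conj(1) + 5*(2)*conj(1)]
      = (1/10)[(8) + (2*sqrt(5) + 6) + (6 - 2*sqrt(5)) + (10)] = 30/10 = 3
  <chi_rho, chi_2> = (1/10)[1*(8)*conj(1) + 2*(sqrt(5) + 3)*conj(1) + 2*(3 - sqrt(5))*conj(1) + 5*(2)*conj(-1)]
      = (1/10)[(8) + (2*sqrt(5) + 6) + (6 - 2*sqrt(5)) + (-10)] = 10/10 = 1
  <chi_rho, chi_3> = (1/10)[1*(8)*conj(2) + 2*(sqrt(5) + 3)*conj(-1/2 + sqrt(5)/2) + 2*(3 - sqrt(5))*conj(-sqrt(5)/2 - 1/2) + 5*(2)*conj(0)]
      = (1/10)[(16) + (2 + 2*sqrt(5)) + (2 - 2*sqrt(5)) + (0)] = 20/10 = 2
  <chi_rho, chi_4> = (1/10)[1*(8)*conj(2) + 2*(sqrt(5) + 3)*conj(-sqrt(5)/2 - 1/2) + 2*(3 - sqrt(5))*conj(-1/2 + sqrt(5)/2) + 5*(2)*conj(0)]
      = (1/10)[(16) + (-4*sqrt(5) - 8) + (-8 + 4*sqrt(5)) + (0)] = 0/10 = 0
Dimension check: dim(rho) = sum (mult * dim) = 3*1 + 1*1 + 2*2 + 0*2 = 8 = chi_rho(e) = 8.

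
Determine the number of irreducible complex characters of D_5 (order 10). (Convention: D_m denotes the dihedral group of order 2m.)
4

Working: The number of irreducible complex representations of a finite group equals its number of conjugacy classes. D_5 has 4 conjugacy classes ((n+3)/2 for n odd), so D_5 (order 10) has exactly 4 irreducible complex representations.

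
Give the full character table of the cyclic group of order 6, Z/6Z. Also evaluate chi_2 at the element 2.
Character table of Z/6Z (irreps indexed chi_0,...,chi_5 with chi_k(m) = zeta_6^(k*m), zeta_6 = exp(2*pi*i/6)):
  irrep \ class  {0} (size 1)  {1} (size 1)    {2} (size 1)    {3} (size 1)  {4} (size 1)    {5} (size 1)  
  chi_0          1             1               1               1             1               1             
  chi_1          1             exp(I*pi/3)     exp(2*I*pi/3)   -1            exp(-2*I*pi/3)  exp(-I*pi/3)  
  chi_2          1             exp(2*I*pi/3)   exp(-2*I*pi/3)  1             exp(2*I*pi/3)   exp(-2*I*pi/3)
  chi_3          1             -1              1               -1            1               -1            
  chi_4          1             exp(-2*I*pi/3)  exp(2*I*pi/3)   1             exp(-2*I*pi/3)  exp(2*I*pi/3) 
  chi_5          1             exp(-I*pi/3)    exp(-2*I*pi/3)  -1            exp(2*I*pi/3)   exp(I*pi/3)   

Spot check: chi_2(2) = zeta_6^(2*2) = zeta_6^4 = exp(-2*I*pi/3).

Details: Z/6Z is abelian, so all 6 irreducible complex representations are 1-dimensional. They are given by chi_k(m) = zeta_6^(k*m) for k = 0,...,5. Row orthogonality: sum_m chi_k(m) conj(chi_l(m)) = 6 * [k = l].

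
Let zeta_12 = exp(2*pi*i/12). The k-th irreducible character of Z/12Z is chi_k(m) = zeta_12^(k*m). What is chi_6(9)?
chi_6(9) = zeta_12^54 = -1

Working: chi_6(9) = zeta_12^(6*9) = zeta_12^54. Since zeta_12^12 = 1, this equals zeta_12^6 = exp(2*pi*i*6/12) = -1.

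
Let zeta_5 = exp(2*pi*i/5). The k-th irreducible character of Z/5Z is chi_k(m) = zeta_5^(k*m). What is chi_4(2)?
chi_4(2) = zeta_5^8 = exp(-4*I*pi/5)

Explanation: chi_4(2) = zeta_5^(4*2) = zeta_5^8. Since zeta_5^5 = 1, this equals zeta_5^3 = exp(2*pi*i*3/5) = exp(-4*I*pi/5).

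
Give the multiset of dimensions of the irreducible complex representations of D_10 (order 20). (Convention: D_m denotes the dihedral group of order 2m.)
Dimensions: 1, 1, 1, 1, 2, 2, 2, 2

Working: There are 8 irreducibles (= number of conjugacy classes). Their dimensions d_i satisfy sum d_i^2 = |G| = 20: 1 + 1 + 1 + 1 + 4 + 4 + 4 + 4 = 20.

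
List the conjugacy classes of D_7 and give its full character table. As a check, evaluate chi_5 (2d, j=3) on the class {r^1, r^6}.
Conjugacy classes: {e} of size 1, {r^1, r^6} of size 2, {r^2, r^5} of size 2, {r^3, r^4} of size 2, {s, sr, ..., sr^6} of size 7.
Character table:
  irrep \ class              {e} (size 1)  {r^1, r^6} (size 2)  {r^2, r^5} (size 2)  {r^3, r^4} (size 2)  {s, sr, ..., sr^6} (size 7)
  chi_1 (triv)               1             1                    1                    1                    1                          
  chi_2 (sign: r->1, s->-1)  1             1                    1                    1                    -1                         
  chi_3 (2d, j=1)            2             2*cos(2*pi/7)        -2*cos(3*pi/7)       -2*cos(pi/7)         0                          
  chi_4 (2d, j=2)            2             -2*cos(3*pi/7)       -2*cos(pi/7)         2*cos(2*pi/7)        0                          
  chi_5 (2d, j=3)            2             -2*cos(pi/7)         2*cos(2*pi/7)        -2*cos(3*pi/7)       0                          

Spot check: chi_5 (2d, j=3) on {r^1, r^6} = -2*cos(pi/7).

Derivation: D_7 has order 2*7 = 14 with 5 conjugacy classes, hence 5 irreducibles. Sum of squared dims 1 + 1 + 4 + 4 + 4 = 14 = |G|. Linear characters come from the abelianisation; the 2-dimensional irreps have character r^k -> 2*cos(2*pi*j*k/7), reflections -> 0.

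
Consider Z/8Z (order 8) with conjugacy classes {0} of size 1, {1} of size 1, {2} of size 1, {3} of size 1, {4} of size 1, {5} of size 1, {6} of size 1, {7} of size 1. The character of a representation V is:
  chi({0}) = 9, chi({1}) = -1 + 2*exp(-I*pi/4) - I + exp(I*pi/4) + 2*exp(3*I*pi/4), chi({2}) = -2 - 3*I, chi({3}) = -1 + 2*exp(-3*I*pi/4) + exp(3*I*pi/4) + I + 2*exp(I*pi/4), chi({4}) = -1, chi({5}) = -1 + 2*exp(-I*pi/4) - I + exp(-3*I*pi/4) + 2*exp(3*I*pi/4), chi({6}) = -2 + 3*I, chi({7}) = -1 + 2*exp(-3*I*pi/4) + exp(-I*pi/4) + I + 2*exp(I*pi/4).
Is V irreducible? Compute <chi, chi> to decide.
Not irreducible (reducible): <chi, chi> = 15 > 1.

Details: <chi, chi> = (1/|G|) sum_C |C| * |chi(C)|^2 = (1/8)[1*|9|^2 + 1*|-1 + 2*exp(-I*pi/4) - I + exp(I*pi/4) + 2*exp(3*I*pi/4)|^2 + 1*|-2 - 3*I|^2 + 1*|-1 + 2*exp(-3*I*pi/4) + exp(3*I*pi/4) + I + 2*exp(I*pi/4)|^2 + 1*|-1|^2 + 1*|-1 + 2*exp(-I*pi/4) - I + exp(-3*I*pi/4) + 2*exp(3*I*pi/4)|^2 + 1*|-2 + 3*I|^2 + 1*|-1 + 2*exp(-3*I*pi/4) + exp(-I*pi/4) + I + 2*exp(I*pi/4)|^2]
  = (1/8)[(81) + (3 - 3*exp(3*I*pi/4) - 2*exp(I*pi/4) - 5*exp(-I*pi/4)) + (13) + (3 - 5*exp(3*I*pi/4) - 2*exp(-3*I*pi/4) - 3*exp(-I*pi/4)) + (1) + (3 - 5*exp(3*I*pi/4) - 2*exp(-3*I*pi/4) - 3*exp(-I*pi/4)) + (13) + (3 - 3*exp(3*I*pi/4) - 2*exp(I*pi/4) - 5*exp(-I*pi/4))] = 120/8 = 15.
(Exp terms are combined using exp(i*s)*conj(exp(i*t)) = exp(i*(s-t)), and sums of them are collapsed using the identity that for every m > 1 the m distinct m-th roots of unity sum to 0, e.g. 1 + exp(2*I*pi/3) + exp(-2*I*pi/3) = 0.)
A character is irreducible iff <chi, chi> = 1, so this representation is reducible.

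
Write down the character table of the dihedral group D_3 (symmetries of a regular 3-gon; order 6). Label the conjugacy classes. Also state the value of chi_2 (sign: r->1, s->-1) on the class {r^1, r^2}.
Conjugacy classes: {e} of size 1, {r^1, r^2} of size 2, {s, sr, ..., sr^2} of size 3.
Character table:
  irrep \ class              {e} (size 1)  {r^1, r^2} (size 2)  {s, sr, ..., sr^2} (size 3)
  chi_1 (triv)               1             1                    1                          
  chi_2 (sign: r->1, s->-1)  1             1                    -1                         
  chi_3 (2d, j=1)            2             -1                   0                          

Spot check: chi_2 (sign: r->1, s->-1) on {r^1, r^2} = 1.

Explanation: D_3 has order 2*3 = 6 with 3 conjugacy classes, hence 3 irreducibles. Sum of squared dims 1 + 1 + 4 = 6 = |G|. Linear characters come from the abelianisation; the 2-dimensional irreps have character r^k -> 2*cos(2*pi*j*k/3), reflections -> 0.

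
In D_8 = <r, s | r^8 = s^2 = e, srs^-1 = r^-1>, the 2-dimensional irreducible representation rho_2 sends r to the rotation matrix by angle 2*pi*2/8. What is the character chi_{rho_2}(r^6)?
chi_{rho_2}(r^6) = 2*cos(2*pi*2*6/8) = -2

Details: rho_2(r^6) is rotation by angle 2*pi*2*6/8, whose trace is 2*cos(2*pi*2*6/8) = -2.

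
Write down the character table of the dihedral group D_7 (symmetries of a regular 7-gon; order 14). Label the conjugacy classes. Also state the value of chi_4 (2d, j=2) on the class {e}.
Conjugacy classes: {e} of size 1, {r^1, r^6} of size 2, {r^2, r^5} of size 2, {r^3, r^4} of size 2, {s, sr, ..., sr^6} of size 7.
Character table:
  irrep \ class              {e} (size 1)  {r^1, r^6} (size 2)  {r^2, r^5} (size 2)  {r^3, r^4} (size 2)  {s, sr, ..., sr^6} (size 7)
  chi_1 (triv)               1             1                    1                    1                    1                          
  chi_2 (sign: r->1, s->-1)  1             1                    1                    1                    -1                         
  chi_3 (2d, j=1)            2             2*cos(2*pi/7)        -2*cos(3*pi/7)       -2*cos(pi/7)         0                          
  chi_4 (2d, j=2)            2             -2*cos(3*pi/7)       -2*cos(pi/7)         2*cos(2*pi/7)        0                          
  chi_5 (2d, j=3)            2             -2*cos(pi/7)         2*cos(2*pi/7)        -2*cos(3*pi/7)       0                          

Spot check: chi_4 (2d, j=2) on {e} = 2.

Derivation: D_7 has order 2*7 = 14 with 5 conjugacy classes, hence 5 irreducibles. Sum of squared dims 1 + 1 + 4 + 4 + 4 = 14 = |G|. Linear characters come from the abelianisation; the 2-dimensional irreps have character r^k -> 2*cos(2*pi*j*k/7), reflections -> 0.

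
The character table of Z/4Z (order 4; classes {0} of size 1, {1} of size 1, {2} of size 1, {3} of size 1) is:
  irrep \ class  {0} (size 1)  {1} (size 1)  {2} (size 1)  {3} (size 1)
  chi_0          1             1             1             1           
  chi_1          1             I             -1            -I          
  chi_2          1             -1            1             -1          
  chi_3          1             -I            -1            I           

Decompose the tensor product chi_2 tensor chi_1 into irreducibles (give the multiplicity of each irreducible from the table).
chi_2 tensor chi_1 = chi_3 (all other irreducibles have multiplicity 0).

Proof sketch: The character of a tensor product is the pointwise product (chi_2 * chi_1)(C) = chi_2(C) * chi_1(C):
  {0}: (1)*(1), {1}: (-1)*(I), {2}: (1)*(-1), {3}: (-1)*(-I)
so (chi_2 * chi_1) takes values
  {0} -> 1, {1} -> -I, {2} -> -1, {3} -> I.
Now take the inner product of this character with each irreducible chi from the table, <chi_2*chi_1, chi> = (1/4) sum_C |C| (chi_2*chi_1)(C) conj(chi(C)):
  <chi_2*chi_1, chi_0> = (1/4)[1*(1)*conj(1) + 1*(-I)*conj(1) + 1*(-1)*conj(1) + 1*(I)*conj(1)]
      = (1/4)[(1) + (-I) + (-1) + (I)] = 0/4 = 0
  <chi_2*chi_1, chi_1> = (1/4)[1*(1)*conj(1) + 1*(-I)*conj(I) + 1*(-1)*conj(-1) + 1*(I)*conj(-I)]
      = (1/4)[(1) + (-1) + (1) + (-1)] = 0/4 = 0
  <chi_2*chi_1, chi_2> = (1/4)[1*(1)*conj(1) + 1*(-I)*conj(-1) + 1*(-1)*conj(1) + 1*(I)*conj(-1)]
      = (1/4)[(1) + (I) + (-1) + (-I)] = 0/4 = 0
  <chi_2*chi_1, chi_3> = (1/4)[1*(1)*conj(1) + 1*(-I)*conj(-I) + 1*(-1)*conj(-1) + 1*(I)*conj(I)]
      = (1/4)[(1) + (1) + (1) + (1)] = 4/4 = 1
(Exp terms are combined using exp(i*s)*conj(exp(i*t)) = exp(i*(s-t)), and sums of them are collapsed using the identity that for every m > 1 the m distinct m-th roots of unity sum to 0, e.g. 1 + exp(2*I*pi/3) + exp(-2*I*pi/3) = 0.)
Hence the multiplicities are chi_3: 1. Dimension check: dim(chi_2)*dim(chi_1) = 1*1 = 1 and sum (mult * dim) = 1*1 = 1.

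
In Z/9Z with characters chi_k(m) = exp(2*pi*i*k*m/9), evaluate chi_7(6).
chi_7(6) = zeta_9^42 = exp(-2*I*pi/3)

Reasoning: chi_7(6) = zeta_9^(7*6) = zeta_9^42. Since zeta_9^9 = 1, this equals zeta_9^6 = exp(2*pi*i*6/9) = exp(-2*I*pi/3).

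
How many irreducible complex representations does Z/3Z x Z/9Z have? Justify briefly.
27

The number of irreducible complex representations of a finite group equals its number of conjugacy classes. Z/3Z x Z/9Z is abelian of order 27, so every element is its own conjugacy class: 27 classes, so Z/3Z x Z/9Z (order 27) has exactly 27 irreducible complex representations.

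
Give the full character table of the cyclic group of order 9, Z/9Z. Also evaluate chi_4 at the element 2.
Character table of Z/9Z (irreps indexed chi_0,...,chi_8 with chi_k(m) = zeta_9^(k*m), zeta_9 = exp(2*pi*i/9)):
  irrep \ class  {0} (size 1)  {1} (size 1)    {2} (size 1)    {3} (size 1)    {4} (size 1)    {5} (size 1)    {6} (size 1)    {7} (size 1)    {8} (size 1)  
  chi_0          1             1               1               1               1               1               1               1               1             
  chi_1          1             exp(2*I*pi/9)   exp(4*I*pi/9)   exp(2*I*pi/3)   exp(8*I*pi/9)   exp(-8*I*pi/9)  exp(-2*I*pi/3)  exp(-4*I*pi/9)  exp(-2*I*pi/9)
  chi_2          1             exp(4*I*pi/9)   exp(8*I*pi/9)   exp(-2*I*pi/3)  exp(-2*I*pi/9)  exp(2*I*pi/9)   exp(2*I*pi/3)   exp(-8*I*pi/9)  exp(-4*I*pi/9)
  chi_3          1             exp(2*I*pi/3)   exp(-2*I*pi/3)  1               exp(2*I*pi/3)   exp(-2*I*pi/3)  1               exp(2*I*pi/3)   exp(-2*I*pi/3)
  chi_4          1             exp(8*I*pi/9)   exp(-2*I*pi/9)  exp(2*I*pi/3)   exp(-4*I*pi/9)  exp(4*I*pi/9)   exp(-2*I*pi/3)  exp(2*I*pi/9)   exp(-8*I*pi/9)
  chi_5          1             exp(-8*I*pi/9)  exp(2*I*pi/9)   exp(-2*I*pi/3)  exp(4*I*pi/9)   exp(-4*I*pi/9)  exp(2*I*pi/3)   exp(-2*I*pi/9)  exp(8*I*pi/9) 
  chi_6          1             exp(-2*I*pi/3)  exp(2*I*pi/3)   1               exp(-2*I*pi/3)  exp(2*I*pi/3)   1               exp(-2*I*pi/3)  exp(2*I*pi/3) 
  chi_7          1             exp(-4*I*pi/9)  exp(-8*I*pi/9)  exp(2*I*pi/3)   exp(2*I*pi/9)   exp(-2*I*pi/9)  exp(-2*I*pi/3)  exp(8*I*pi/9)   exp(4*I*pi/9) 
  chi_8          1             exp(-2*I*pi/9)  exp(-4*I*pi/9)  exp(-2*I*pi/3)  exp(-8*I*pi/9)  exp(8*I*pi/9)   exp(2*I*pi/3)   exp(4*I*pi/9)   exp(2*I*pi/9) 

Spot check: chi_4(2) = zeta_9^(4*2) = zeta_9^8 = exp(-2*I*pi/9).

Justification: Z/9Z is abelian, so all 9 irreducible complex representations are 1-dimensional. They are given by chi_k(m) = zeta_9^(k*m) for k = 0,...,8. Row orthogonality: sum_m chi_k(m) conj(chi_l(m)) = 9 * [k = l].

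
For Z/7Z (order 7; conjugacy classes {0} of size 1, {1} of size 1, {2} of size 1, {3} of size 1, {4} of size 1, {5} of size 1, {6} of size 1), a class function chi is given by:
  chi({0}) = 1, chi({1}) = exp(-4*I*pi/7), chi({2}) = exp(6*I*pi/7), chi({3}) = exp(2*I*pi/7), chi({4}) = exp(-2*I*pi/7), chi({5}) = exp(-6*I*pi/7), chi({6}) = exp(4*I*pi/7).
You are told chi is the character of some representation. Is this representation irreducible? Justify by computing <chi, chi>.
Irreducible: <chi, chi> = 1.

Reasoning: <chi, chi> = (1/|G|) sum_C |C| * |chi(C)|^2 = (1/7)[1*|1|^2 + 1*|exp(-4*I*pi/7)|^2 + 1*|exp(6*I*pi/7)|^2 + 1*|exp(2*I*pi/7)|^2 + 1*|exp(-2*I*pi/7)|^2 + 1*|exp(-6*I*pi/7)|^2 + 1*|exp(4*I*pi/7)|^2]
  = (1/7)[(1) + (1) + (1) + (1) + (1) + (1) + (1)] = 7/7 = 1.
(Exp terms are combined using exp(i*s)*conj(exp(i*t)) = exp(i*(s-t)), and sums of them are collapsed using the identity that for every m > 1 the m distinct m-th roots of unity sum to 0, e.g. 1 + exp(2*I*pi/3) + exp(-2*I*pi/3) = 0.)
A character is irreducible iff <chi, chi> = 1, so this representation is irreducible.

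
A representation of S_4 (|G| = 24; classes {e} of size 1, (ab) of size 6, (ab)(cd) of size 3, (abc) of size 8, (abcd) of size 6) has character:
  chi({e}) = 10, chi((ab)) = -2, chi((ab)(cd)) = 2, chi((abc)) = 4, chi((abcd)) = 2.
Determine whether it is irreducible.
Not irreducible (reducible): <chi, chi> = 12 > 1.

Proof sketch: <chi, chi> = (1/|G|) sum_C |C| * |chi(C)|^2 = (1/24)[1*|10|^2 + 6*|-2|^2 + 3*|2|^2 + 8*|4|^2 + 6*|2|^2]
  = (1/24)[(100) + (24) + (12) + (128) + (24)] = 288/24 = 12.
A character is irreducible iff <chi, chi> = 1, so this representation is reducible.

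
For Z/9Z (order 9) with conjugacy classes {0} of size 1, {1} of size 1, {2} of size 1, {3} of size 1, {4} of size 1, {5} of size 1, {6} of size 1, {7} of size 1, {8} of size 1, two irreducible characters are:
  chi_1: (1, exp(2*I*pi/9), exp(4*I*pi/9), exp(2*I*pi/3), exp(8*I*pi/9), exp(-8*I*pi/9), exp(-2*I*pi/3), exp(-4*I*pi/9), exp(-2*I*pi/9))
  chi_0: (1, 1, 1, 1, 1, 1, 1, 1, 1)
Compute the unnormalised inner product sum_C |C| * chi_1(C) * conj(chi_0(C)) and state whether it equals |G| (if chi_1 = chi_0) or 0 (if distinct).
Sum = 0; so <chi_1, chi_0> = 0 (distinct irreducibles are orthogonal).

Why: Compute term by term over conjugacy classes (|C| * chi_1(C) * conj(chi_0(C))):
  1*(1)*conj(1) + 1*(exp(2*I*pi/9))*conj(1) + 1*(exp(4*I*pi/9))*conj(1) + 1*(exp(2*I*pi/3))*conj(1) + 1*(exp(8*I*pi/9))*conj(1) + 1*(exp(-8*I*pi/9))*conj(1) + 1*(exp(-2*I*pi/3))*conj(1) + 1*(exp(-4*I*pi/9))*conj(1) + 1*(exp(-2*I*pi/9))*conj(1)
  = (1) + (exp(2*I*pi/9)) + (exp(4*I*pi/9)) + (exp(2*I*pi/3)) + (exp(8*I*pi/9)) + (exp(-8*I*pi/9)) + (exp(-2*I*pi/3)) + (exp(-4*I*pi/9)) + (exp(-2*I*pi/9))
  = 0.
(Exp terms are combined using exp(i*s)*conj(exp(i*t)) = exp(i*(s-t)), and sums of them are collapsed using the identity that for every m > 1 the m distinct m-th roots of unity sum to 0, e.g. 1 + exp(2*I*pi/3) + exp(-2*I*pi/3) = 0.)
Dividing by |G| = 9 gives 0/9 = 0, matching the row-orthogonality relation <chi_1, chi_0> = [chi_1 = chi_0].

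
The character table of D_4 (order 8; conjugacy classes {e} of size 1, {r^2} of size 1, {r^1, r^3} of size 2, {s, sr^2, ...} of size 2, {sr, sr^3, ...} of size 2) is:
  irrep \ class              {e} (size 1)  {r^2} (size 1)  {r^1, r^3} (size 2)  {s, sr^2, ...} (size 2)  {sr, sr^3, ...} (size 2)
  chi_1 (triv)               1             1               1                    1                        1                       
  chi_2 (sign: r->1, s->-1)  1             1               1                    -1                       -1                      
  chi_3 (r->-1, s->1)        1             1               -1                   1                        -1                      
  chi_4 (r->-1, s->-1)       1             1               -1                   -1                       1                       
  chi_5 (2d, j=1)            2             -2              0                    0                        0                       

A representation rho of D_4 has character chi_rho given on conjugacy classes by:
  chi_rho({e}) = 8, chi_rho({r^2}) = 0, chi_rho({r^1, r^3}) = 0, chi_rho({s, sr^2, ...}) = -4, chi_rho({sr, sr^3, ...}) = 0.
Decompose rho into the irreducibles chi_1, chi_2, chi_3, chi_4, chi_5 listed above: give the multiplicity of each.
Multiplicities: chi_1: 0, chi_2: 2, chi_3: 0, chi_4: 2, chi_5: 2.

Why: Use <chi_rho, chi> = (1/|G|) sum_C |C| * chi_rho(C) * conj(chi(C)) with |G| = 8 for each irreducible chi in the table:
  <chi_rho, chi_1> = (1/8)[1*(8)*conj(1) + 1*(0)*conj(1) + 2*(0)*conj(1) + 2*(-4)*conj(1) + 2*(0)*conj(1)]
      = (1/8)[(8) + (0) + (0) + (-8) + (0)] = 0/8 = 0
  <chi_rho, chi_2> = (1/8)[1*(8)*conj(1) + 1*(0)*conj(1) + 2*(0)*conj(1) + 2*(-4)*conj(-1) + 2*(0)*conj(-1)]
      = (1/8)[(8) + (0) + (0) + (8) + (0)] = 16/8 = 2
  <chi_rho, chi_3> = (1/8)[1*(8)*conj(1) + 1*(0)*conj(1) + 2*(0)*conj(-1) + 2*(-4)*conj(1) + 2*(0)*conj(-1)]
      = (1/8)[(8) + (0) + (0) + (-8) + (0)] = 0/8 = 0
  <chi_rho, chi_4> = (1/8)[1*(8)*conj(1) + 1*(0)*conj(1) + 2*(0)*conj(-1) + 2*(-4)*conj(-1) + 2*(0)*conj(1)]
      = (1/8)[(8) + (0) + (0) + (8) + (0)] = 16/8 = 2
  <chi_rho, chi_5> = (1/8)[1*(8)*conj(2) + 1*(0)*conj(-2) + 2*(0)*conj(0) + 2*(-4)*conj(0) + 2*(0)*conj(0)]
      = (1/8)[(16) + (0) + (0) + (0) + (0)] = 16/8 = 2
Dimension check: dim(rho) = sum (mult * dim) = 0*1 + 2*1 + 0*1 + 2*1 + 2*2 = 8 = chi_rho(e) = 8.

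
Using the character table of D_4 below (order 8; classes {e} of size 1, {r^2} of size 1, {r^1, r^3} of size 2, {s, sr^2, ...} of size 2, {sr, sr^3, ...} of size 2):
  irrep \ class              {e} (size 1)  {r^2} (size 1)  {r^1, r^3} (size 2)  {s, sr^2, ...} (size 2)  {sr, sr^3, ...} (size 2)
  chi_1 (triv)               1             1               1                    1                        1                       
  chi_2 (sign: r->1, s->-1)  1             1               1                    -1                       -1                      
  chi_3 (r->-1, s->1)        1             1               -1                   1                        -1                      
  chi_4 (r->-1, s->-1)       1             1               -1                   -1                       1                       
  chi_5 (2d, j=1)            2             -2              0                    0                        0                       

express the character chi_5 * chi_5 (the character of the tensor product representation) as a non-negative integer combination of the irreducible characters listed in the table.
chi_5 tensor chi_5 = chi_1 + chi_2 + chi_3 + chi_4 (all other irreducibles have multiplicity 0).

Why: The character of a tensor product is the pointwise product (chi_5 * chi_5)(C) = chi_5(C) * chi_5(C):
  {e}: (2)*(2), {r^2}: (-2)*(-2), {r^1, r^3}: (0)*(0), {s, sr^2, ...}: (0)*(0), {sr, sr^3, ...}: (0)*(0)
so (chi_5 * chi_5) takes values
  {e} -> 4, {r^2} -> 4, {r^1, r^3} -> 0, {s, sr^2, ...} -> 0, {sr, sr^3, ...} -> 0.
Now take the inner product of this character with each irreducible chi from the table, <chi_5*chi_5, chi> = (1/8) sum_C |C| (chi_5*chi_5)(C) conj(chi(C)):
  <chi_5*chi_5, chi_1> = (1/8)[1*(4)*conj(1) + 1*(4)*conj(1) + 2*(0)*conj(1) + 2*(0)*conj(1) + 2*(0)*conj(1)]
      = (1/8)[(4) + (4) + (0) + (0) + (0)] = 8/8 = 1
  <chi_5*chi_5, chi_2> = (1/8)[1*(4)*conj(1) + 1*(4)*conj(1) + 2*(0)*conj(1) + 2*(0)*conj(-1) + 2*(0)*conj(-1)]
      = (1/8)[(4) + (4) + (0) + (0) + (0)] = 8/8 = 1
  <chi_5*chi_5, chi_3> = (1/8)[1*(4)*conj(1) + 1*(4)*conj(1) + 2*(0)*conj(-1) + 2*(0)*conj(1) + 2*(0)*conj(-1)]
      = (1/8)[(4) + (4) + (0) + (0) + (0)] = 8/8 = 1
  <chi_5*chi_5, chi_4> = (1/8)[1*(4)*conj(1) + 1*(4)*conj(1) + 2*(0)*conj(-1) + 2*(0)*conj(-1) + 2*(0)*conj(1)]
      = (1/8)[(4) + (4) + (0) + (0) + (0)] = 8/8 = 1
  <chi_5*chi_5, chi_5> = (1/8)[1*(4)*conj(2) + 1*(4)*conj(-2) + 2*(0)*conj(0) + 2*(0)*conj(0) + 2*(0)*conj(0)]
      = (1/8)[(8) + (-8) + (0) + (0) + (0)] = 0/8 = 0
Hence the multiplicities are chi_1: 1, chi_2: 1, chi_3: 1, chi_4: 1. Dimension check: dim(chi_5)*dim(chi_5) = 2*2 = 4 and sum (mult * dim) = 1*1 + 1*1 + 1*1 + 1*1 = 4.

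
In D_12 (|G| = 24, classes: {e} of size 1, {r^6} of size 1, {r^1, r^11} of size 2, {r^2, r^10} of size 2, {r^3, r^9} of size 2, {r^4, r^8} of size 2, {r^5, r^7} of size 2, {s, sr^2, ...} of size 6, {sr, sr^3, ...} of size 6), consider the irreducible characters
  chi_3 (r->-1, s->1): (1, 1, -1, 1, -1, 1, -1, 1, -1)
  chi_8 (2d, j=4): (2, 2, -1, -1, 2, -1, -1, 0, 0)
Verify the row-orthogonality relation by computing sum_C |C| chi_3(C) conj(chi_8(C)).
Sum = 0; so <chi_3, chi_8> = 0 (distinct irreducibles are orthogonal).

Proof sketch: Compute term by term over conjugacy classes (|C| * chi_3(C) * conj(chi_8(C))):
  1*(1)*conj(2) + 1*(1)*conj(2) + 2*(-1)*conj(-1) + 2*(1)*conj(-1) + 2*(-1)*conj(2) + 2*(1)*conj(-1) + 2*(-1)*conj(-1) + 6*(1)*conj(0) + 6*(-1)*conj(0)
  = (2) + (2) + (2) + (-2) + (-4) + (-2) + (2) + (0) + (0)
  = 0.
Dividing by |G| = 24 gives 0/24 = 0, matching the row-orthogonality relation <chi_3, chi_8> = [chi_3 = chi_8].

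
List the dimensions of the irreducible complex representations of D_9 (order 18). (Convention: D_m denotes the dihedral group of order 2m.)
Dimensions: 1, 1, 2, 2, 2, 2

Justification: There are 6 irreducibles (= number of conjugacy classes). Their dimensions d_i satisfy sum d_i^2 = |G| = 18: 1 + 1 + 4 + 4 + 4 + 4 = 18.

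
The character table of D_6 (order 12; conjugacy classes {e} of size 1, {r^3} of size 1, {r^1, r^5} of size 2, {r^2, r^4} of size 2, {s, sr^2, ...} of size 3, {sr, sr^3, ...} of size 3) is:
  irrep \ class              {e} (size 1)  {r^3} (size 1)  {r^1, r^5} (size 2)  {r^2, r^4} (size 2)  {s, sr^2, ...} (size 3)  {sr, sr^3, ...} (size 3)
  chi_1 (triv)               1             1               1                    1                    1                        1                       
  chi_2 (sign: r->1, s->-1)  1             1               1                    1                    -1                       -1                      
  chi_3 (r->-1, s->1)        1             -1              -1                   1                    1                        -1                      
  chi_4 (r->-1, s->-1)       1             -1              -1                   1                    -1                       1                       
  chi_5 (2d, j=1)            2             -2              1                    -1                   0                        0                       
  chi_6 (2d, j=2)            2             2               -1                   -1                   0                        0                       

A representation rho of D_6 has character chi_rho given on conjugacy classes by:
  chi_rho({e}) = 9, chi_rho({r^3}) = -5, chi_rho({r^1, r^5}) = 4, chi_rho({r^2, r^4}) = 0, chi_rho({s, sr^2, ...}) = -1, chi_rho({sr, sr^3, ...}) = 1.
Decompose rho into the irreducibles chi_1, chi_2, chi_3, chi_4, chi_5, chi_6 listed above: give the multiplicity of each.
Multiplicities: chi_1: 1, chi_2: 1, chi_3: 0, chi_4: 1, chi_5: 3, chi_6: 0.

Why: Use <chi_rho, chi> = (1/|G|) sum_C |C| * chi_rho(C) * conj(chi(C)) with |G| = 12 for each irreducible chi in the table:
  <chi_rho, chi_1> = (1/12)[1*(9)*conj(1) + 1*(-5)*conj(1) + 2*(4)*conj(1) + 2*(0)*conj(1) + 3*(-1)*conj(1) + 3*(1)*conj(1)]
      = (1/12)[(9) + (-5) + (8) + (0) + (-3) + (3)] = 12/12 = 1
  <chi_rho, chi_2> = (1/12)[1*(9)*conj(1) + 1*(-5)*conj(1) + 2*(4)*conj(1) + 2*(0)*conj(1) + 3*(-1)*conj(-1) + 3*(1)*conj(-1)]
      = (1/12)[(9) + (-5) + (8) + (0) + (3) + (-3)] = 12/12 = 1
  <chi_rho, chi_3> = (1/12)[1*(9)*conj(1) + 1*(-5)*conj(-1) + 2*(4)*conj(-1) + 2*(0)*conj(1) + 3*(-1)*conj(1) + 3*(1)*conj(-1)]
      = (1/12)[(9) + (5) + (-8) + (0) + (-3) + (-3)] = 0/12 = 0
  <chi_rho, chi_4> = (1/12)[1*(9)*conj(1) + 1*(-5)*conj(-1) + 2*(4)*conj(-1) + 2*(0)*conj(1) + 3*(-1)*conj(-1) + 3*(1)*conj(1)]
      = (1/12)[(9) + (5) + (-8) + (0) + (3) + (3)] = 12/12 = 1
  <chi_rho, chi_5> = (1/12)[1*(9)*conj(2) + 1*(-5)*conj(-2) + 2*(4)*conj(1) + 2*(0)*conj(-1) + 3*(-1)*conj(0) + 3*(1)*conj(0)]
      = (1/12)[(18) + (10) + (8) + (0) + (0) + (0)] = 36/12 = 3
  <chi_rho, chi_6> = (1/12)[1*(9)*conj(2) + 1*(-5)*conj(2) + 2*(4)*conj(-1) + 2*(0)*conj(-1) + 3*(-1)*conj(0) + 3*(1)*conj(0)]
      = (1/12)[(18) + (-10) + (-8) + (0) + (0) + (0)] = 0/12 = 0
Dimension check: dim(rho) = sum (mult * dim) = 1*1 + 1*1 + 0*1 + 1*1 + 3*2 + 0*2 = 9 = chi_rho(e) = 9.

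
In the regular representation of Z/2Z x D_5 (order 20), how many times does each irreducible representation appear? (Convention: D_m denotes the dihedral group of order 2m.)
Each irreducible V_i of dimension d_i appears with multiplicity d_i, i.e. rho_reg = (direct sum over all irreducibles V_i) d_i V_i. The irreducible dimensions for Z/2Z x D_5 are 1, 1, 1, 1, 2, 2, 2, 2: 4 irreducibles of dimension 1, each with multiplicity 1; 4 irreducibles of dimension 2, each with multiplicity 2. Total dimension 4*1*1 + 4*2*2 = 20 = |G|.

Justification: General theorem: in the regular representation of a finite group G, each irreducible appears with multiplicity equal to its dimension. Check: dim(rho_reg) = sum d_i^2 = 1 + 1 + 1 + 1 + 4 + 4 + 4 + 4 = 20 = |G|.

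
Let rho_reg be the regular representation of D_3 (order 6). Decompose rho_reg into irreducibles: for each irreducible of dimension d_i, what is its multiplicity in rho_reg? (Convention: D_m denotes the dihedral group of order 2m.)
Each irreducible V_i of dimension d_i appears with multiplicity d_i, i.e. rho_reg = (direct sum over all irreducibles V_i) d_i V_i. The irreducible dimensions for D_3 are 1, 1, 2: 2 irreducibles of dimension 1, each with multiplicity 1; 1 irreducible of dimension 2, with multiplicity 2. Total dimension 2*1*1 + 1*2*2 = 6 = |G|.

Proof sketch: General theorem: in the regular representation of a finite group G, each irreducible appears with multiplicity equal to its dimension. Check: dim(rho_reg) = sum d_i^2 = 1 + 1 + 4 = 6 = |G|.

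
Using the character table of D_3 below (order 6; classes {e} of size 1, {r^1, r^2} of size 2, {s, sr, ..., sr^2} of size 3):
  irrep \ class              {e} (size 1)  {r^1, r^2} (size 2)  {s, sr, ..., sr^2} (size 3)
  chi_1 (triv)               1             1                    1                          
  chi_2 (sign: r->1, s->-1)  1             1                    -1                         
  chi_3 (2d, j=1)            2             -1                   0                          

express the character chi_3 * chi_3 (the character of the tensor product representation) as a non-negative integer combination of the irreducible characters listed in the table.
chi_3 tensor chi_3 = chi_1 + chi_2 + chi_3 (all other irreducibles have multiplicity 0).

Derivation: The character of a tensor product is the pointwise product (chi_3 * chi_3)(C) = chi_3(C) * chi_3(C):
  {e}: (2)*(2), {r^1, r^2}: (-1)*(-1), {s, sr, ..., sr^2}: (0)*(0)
so (chi_3 * chi_3) takes values
  {e} -> 4, {r^1, r^2} -> 1, {s, sr, ..., sr^2} -> 0.
Now take the inner product of this character with each irreducible chi from the table, <chi_3*chi_3, chi> = (1/6) sum_C |C| (chi_3*chi_3)(C) conj(chi(C)):
  <chi_3*chi_3, chi_1> = (1/6)[1*(4)*conj(1) + 2*(1)*conj(1) + 3*(0)*conj(1)]
      = (1/6)[(4) + (2) + (0)] = 6/6 = 1
  <chi_3*chi_3, chi_2> = (1/6)[1*(4)*conj(1) + 2*(1)*conj(1) + 3*(0)*conj(-1)]
      = (1/6)[(4) + (2) + (0)] = 6/6 = 1
  <chi_3*chi_3, chi_3> = (1/6)[1*(4)*conj(2) + 2*(1)*conj(-1) + 3*(0)*conj(0)]
      = (1/6)[(8) + (-2) + (0)] = 6/6 = 1
Hence the multiplicities are chi_1: 1, chi_2: 1, chi_3: 1. Dimension check: dim(chi_3)*dim(chi_3) = 2*2 = 4 and sum (mult * dim) = 1*1 + 1*1 + 1*2 = 4.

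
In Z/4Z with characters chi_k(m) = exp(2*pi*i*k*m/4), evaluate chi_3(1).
chi_3(1) = zeta_4^3 = -I

Working: chi_3(1) = zeta_4^(3*1) = zeta_4^3. Since zeta_4^4 = 1, this equals zeta_4^3 = exp(2*pi*i*3/4) = -I.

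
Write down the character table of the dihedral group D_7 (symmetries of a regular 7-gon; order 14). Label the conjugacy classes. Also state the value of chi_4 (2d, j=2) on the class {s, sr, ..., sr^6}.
Conjugacy classes: {e} of size 1, {r^1, r^6} of size 2, {r^2, r^5} of size 2, {r^3, r^4} of size 2, {s, sr, ..., sr^6} of size 7.
Character table:
  irrep \ class              {e} (size 1)  {r^1, r^6} (size 2)  {r^2, r^5} (size 2)  {r^3, r^4} (size 2)  {s, sr, ..., sr^6} (size 7)
  chi_1 (triv)               1             1                    1                    1                    1                          
  chi_2 (sign: r->1, s->-1)  1             1                    1                    1                    -1                         
  chi_3 (2d, j=1)            2             2*cos(2*pi/7)        -2*cos(3*pi/7)       -2*cos(pi/7)         0                          
  chi_4 (2d, j=2)            2             -2*cos(3*pi/7)       -2*cos(pi/7)         2*cos(2*pi/7)        0                          
  chi_5 (2d, j=3)            2             -2*cos(pi/7)         2*cos(2*pi/7)        -2*cos(3*pi/7)       0                          

Spot check: chi_4 (2d, j=2) on {s, sr, ..., sr^6} = 0.

D_7 has order 2*7 = 14 with 5 conjugacy classes, hence 5 irreducibles. Sum of squared dims 1 + 1 + 4 + 4 + 4 = 14 = |G|. Linear characters come from the abelianisation; the 2-dimensional irreps have character r^k -> 2*cos(2*pi*j*k/7), reflections -> 0.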